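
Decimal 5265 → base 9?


Divide by 9 repeatedly:
5265 ÷ 9 = 585 remainder 0
585 ÷ 9 = 65 remainder 0
65 ÷ 9 = 7 remainder 2
7 ÷ 9 = 0 remainder 7
Reading remainders bottom-up:
= 7200


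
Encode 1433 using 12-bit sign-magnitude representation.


Sign bit: 0 (positive)
Magnitude: 1433 = 10110011001
= 010110011001


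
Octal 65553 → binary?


Each octal digit → 3 binary bits:
  6 = 110
  5 = 101
  5 = 101
  5 = 101
  3 = 011
Concatenate: 110 101 101 101 011
= 110101101101011


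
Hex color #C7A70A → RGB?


Hex: #C7A70A
R = C7₁₆ = 199
G = A7₁₆ = 167
B = 0A₁₆ = 10
= RGB(199, 167, 10)


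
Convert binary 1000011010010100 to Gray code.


Binary: 1000011010010100
Gray code: G = B XOR (B >> 1)
B >> 1 = 0100001101001010
1000011010010100 XOR 0100001101001010:
  1 XOR 0 = 1
  0 XOR 1 = 1
  0 XOR 0 = 0
  0 XOR 0 = 0
  0 XOR 0 = 0
  1 XOR 0 = 1
  1 XOR 1 = 0
  0 XOR 1 = 1
  1 XOR 0 = 1
  0 XOR 1 = 1
  0 XOR 0 = 0
  1 XOR 0 = 1
  0 XOR 1 = 1
  1 XOR 0 = 1
  0 XOR 1 = 1
  0 XOR 0 = 0
= 1100010111011110


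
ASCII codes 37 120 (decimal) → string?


Codes (decimal): 37 120
Per-code ASCII lookup:
  37  (special character) → '%'
  120  (range 97-122: lowercase, 120 - 97 = 23) → 'x'
= '%x'


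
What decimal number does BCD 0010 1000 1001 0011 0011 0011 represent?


Each 4-bit group → digit:
  0010 → 2
  1000 → 8
  1001 → 9
  0011 → 3
  0011 → 3
  0011 → 3
= 289333


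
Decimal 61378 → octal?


Divide by 8 repeatedly:
61378 ÷ 8 = 7672 remainder 2
7672 ÷ 8 = 959 remainder 0
959 ÷ 8 = 119 remainder 7
119 ÷ 8 = 14 remainder 7
14 ÷ 8 = 1 remainder 6
1 ÷ 8 = 0 remainder 1
Reading remainders bottom-up:
= 0o167702


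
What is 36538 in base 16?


Divide by 16 repeatedly:
36538 ÷ 16 = 2283 remainder 10 (A)
2283 ÷ 16 = 142 remainder 11 (B)
142 ÷ 16 = 8 remainder 14 (E)
8 ÷ 16 = 0 remainder 8 (8)
Reading remainders bottom-up:
= 0x8EBA


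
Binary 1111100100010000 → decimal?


Positional values:
Bit 4: 1 × 2^4 = 16
Bit 8: 1 × 2^8 = 256
Bit 11: 1 × 2^11 = 2048
Bit 12: 1 × 2^12 = 4096
Bit 13: 1 × 2^13 = 8192
Bit 14: 1 × 2^14 = 16384
Bit 15: 1 × 2^15 = 32768
Sum = 16 + 256 + 2048 + 4096 + 8192 + 16384 + 32768
= 63760


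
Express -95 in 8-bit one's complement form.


Original: 01011111
Invert all bits:
  bit 0: 0 → 1
  bit 1: 1 → 0
  bit 2: 0 → 1
  bit 3: 1 → 0
  bit 4: 1 → 0
  bit 5: 1 → 0
  bit 6: 1 → 0
  bit 7: 1 → 0
= 10100000


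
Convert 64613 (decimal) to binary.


Divide by 2 repeatedly:
64613 ÷ 2 = 32306 remainder 1
32306 ÷ 2 = 16153 remainder 0
16153 ÷ 2 = 8076 remainder 1
8076 ÷ 2 = 4038 remainder 0
4038 ÷ 2 = 2019 remainder 0
2019 ÷ 2 = 1009 remainder 1
1009 ÷ 2 = 504 remainder 1
504 ÷ 2 = 252 remainder 0
252 ÷ 2 = 126 remainder 0
126 ÷ 2 = 63 remainder 0
63 ÷ 2 = 31 remainder 1
31 ÷ 2 = 15 remainder 1
15 ÷ 2 = 7 remainder 1
7 ÷ 2 = 3 remainder 1
3 ÷ 2 = 1 remainder 1
1 ÷ 2 = 0 remainder 1
Reading remainders bottom-up:
= 1111110001100101


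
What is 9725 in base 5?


Divide by 5 repeatedly:
9725 ÷ 5 = 1945 remainder 0
1945 ÷ 5 = 389 remainder 0
389 ÷ 5 = 77 remainder 4
77 ÷ 5 = 15 remainder 2
15 ÷ 5 = 3 remainder 0
3 ÷ 5 = 0 remainder 3
Reading remainders bottom-up:
= 302400


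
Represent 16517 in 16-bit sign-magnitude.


Sign bit: 0 (positive)
Magnitude: 16517 = 100000010000101
= 0100000010000101


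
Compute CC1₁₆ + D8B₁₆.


Align and add column by column (LSB to MSB, each column mod 16 with carry):
  0CC1
+ 0D8B
  ----
  col 0: 1(1) + B(11) + 0 (carry in) = 12 → C(12), carry out 0
  col 1: C(12) + 8(8) + 0 (carry in) = 20 → 4(4), carry out 1
  col 2: C(12) + D(13) + 1 (carry in) = 26 → A(10), carry out 1
  col 3: 0(0) + 0(0) + 1 (carry in) = 1 → 1(1), carry out 0
Reading digits MSB→LSB: 1A4C
Strip leading zeros: 1A4C
= 0x1A4C


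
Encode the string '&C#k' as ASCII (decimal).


String: '&C#k'  (4 characters)
Per-character ASCII lookup:
  '&': special character: '&' = 38
  'C': uppercase starts at 65: 'C' = 65 + 2 = 67
  '#': special character: '#' = 35
  'k': lowercase starts at 97: 'k' = 97 + 10 = 107
= 38 67 35 107


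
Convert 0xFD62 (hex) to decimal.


Positional values:
Position 0: 2 × 16^0 = 2 × 1 = 2
Position 1: 6 × 16^1 = 6 × 16 = 96
Position 2: D × 16^2 = 13 × 256 = 3328
Position 3: F × 16^3 = 15 × 4096 = 61440
Sum = 2 + 96 + 3328 + 61440
= 64866


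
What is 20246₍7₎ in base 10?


Positional values (base 7):
  6 × 7^0 = 6 × 1 = 6
  4 × 7^1 = 4 × 7 = 28
  2 × 7^2 = 2 × 49 = 98
  0 × 7^3 = 0 × 343 = 0
  2 × 7^4 = 2 × 2401 = 4802
Sum = 6 + 28 + 98 + 0 + 4802
= 4934


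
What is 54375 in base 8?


Divide by 8 repeatedly:
54375 ÷ 8 = 6796 remainder 7
6796 ÷ 8 = 849 remainder 4
849 ÷ 8 = 106 remainder 1
106 ÷ 8 = 13 remainder 2
13 ÷ 8 = 1 remainder 5
1 ÷ 8 = 0 remainder 1
Reading remainders bottom-up:
= 0o152147


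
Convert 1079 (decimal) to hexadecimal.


Divide by 16 repeatedly:
1079 ÷ 16 = 67 remainder 7 (7)
67 ÷ 16 = 4 remainder 3 (3)
4 ÷ 16 = 0 remainder 4 (4)
Reading remainders bottom-up:
= 0x437


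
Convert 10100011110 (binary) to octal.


Group into 3-bit groups: 010100011110
  010 = 2
  100 = 4
  011 = 3
  110 = 6
= 0o2436


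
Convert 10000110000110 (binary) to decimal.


Positional values:
Bit 1: 1 × 2^1 = 2
Bit 2: 1 × 2^2 = 4
Bit 7: 1 × 2^7 = 128
Bit 8: 1 × 2^8 = 256
Bit 13: 1 × 2^13 = 8192
Sum = 2 + 4 + 128 + 256 + 8192
= 8582


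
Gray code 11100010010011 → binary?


Gray code: 11100010010011
MSB stays the same: 1
Each subsequent bit = prev_binary XOR current_gray:
  B[1] = 1 XOR 1 = 0
  B[2] = 0 XOR 1 = 1
  B[3] = 1 XOR 0 = 1
  B[4] = 1 XOR 0 = 1
  B[5] = 1 XOR 0 = 1
  B[6] = 1 XOR 1 = 0
  B[7] = 0 XOR 0 = 0
  B[8] = 0 XOR 0 = 0
  B[9] = 0 XOR 1 = 1
  B[10] = 1 XOR 0 = 1
  B[11] = 1 XOR 0 = 1
  B[12] = 1 XOR 1 = 0
  B[13] = 0 XOR 1 = 1
= 10111100011101 (12061 decimal)


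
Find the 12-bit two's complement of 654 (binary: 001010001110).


Original: 001010001110
Step 1 - Invert all bits: 110101110001
Step 2 - Add 1: 110101110001 + 1
= 110101110010 (represents -654)


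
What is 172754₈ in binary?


Each octal digit → 3 binary bits:
  1 = 001
  7 = 111
  2 = 010
  7 = 111
  5 = 101
  4 = 100
Concatenate: 001 111 010 111 101 100
= 001111010111101100


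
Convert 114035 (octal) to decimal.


Positional values:
Position 0: 5 × 8^0 = 5
Position 1: 3 × 8^1 = 24
Position 2: 0 × 8^2 = 0
Position 3: 4 × 8^3 = 2048
Position 4: 1 × 8^4 = 4096
Position 5: 1 × 8^5 = 32768
Sum = 5 + 24 + 0 + 2048 + 4096 + 32768
= 38941


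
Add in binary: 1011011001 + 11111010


Align and add column by column (LSB to MSB, carry propagating):
  01011011001
+ 00011111010
  -----------
  col 0: 1 + 0 + 0 (carry in) = 1 → bit 1, carry out 0
  col 1: 0 + 1 + 0 (carry in) = 1 → bit 1, carry out 0
  col 2: 0 + 0 + 0 (carry in) = 0 → bit 0, carry out 0
  col 3: 1 + 1 + 0 (carry in) = 2 → bit 0, carry out 1
  col 4: 1 + 1 + 1 (carry in) = 3 → bit 1, carry out 1
  col 5: 0 + 1 + 1 (carry in) = 2 → bit 0, carry out 1
  col 6: 1 + 1 + 1 (carry in) = 3 → bit 1, carry out 1
  col 7: 1 + 1 + 1 (carry in) = 3 → bit 1, carry out 1
  col 8: 0 + 0 + 1 (carry in) = 1 → bit 1, carry out 0
  col 9: 1 + 0 + 0 (carry in) = 1 → bit 1, carry out 0
  col 10: 0 + 0 + 0 (carry in) = 0 → bit 0, carry out 0
Reading bits MSB→LSB: 01111010011
Strip leading zeros: 1111010011
= 1111010011


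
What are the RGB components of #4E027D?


Hex: #4E027D
R = 4E₁₆ = 78
G = 02₁₆ = 2
B = 7D₁₆ = 125
= RGB(78, 2, 125)


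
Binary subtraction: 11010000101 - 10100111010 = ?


Align and subtract column by column (LSB to MSB, borrowing when needed):
  11010000101
- 10100111010
  -----------
  col 0: (1 - 0 borrow-in) - 0 → 1 - 0 = 1, borrow out 0
  col 1: (0 - 0 borrow-in) - 1 → borrow from next column: (0+2) - 1 = 1, borrow out 1
  col 2: (1 - 1 borrow-in) - 0 → 0 - 0 = 0, borrow out 0
  col 3: (0 - 0 borrow-in) - 1 → borrow from next column: (0+2) - 1 = 1, borrow out 1
  col 4: (0 - 1 borrow-in) - 1 → borrow from next column: (-1+2) - 1 = 0, borrow out 1
  col 5: (0 - 1 borrow-in) - 1 → borrow from next column: (-1+2) - 1 = 0, borrow out 1
  col 6: (0 - 1 borrow-in) - 0 → borrow from next column: (-1+2) - 0 = 1, borrow out 1
  col 7: (1 - 1 borrow-in) - 0 → 0 - 0 = 0, borrow out 0
  col 8: (0 - 0 borrow-in) - 1 → borrow from next column: (0+2) - 1 = 1, borrow out 1
  col 9: (1 - 1 borrow-in) - 0 → 0 - 0 = 0, borrow out 0
  col 10: (1 - 0 borrow-in) - 1 → 1 - 1 = 0, borrow out 0
Reading bits MSB→LSB: 00101001011
Strip leading zeros: 101001011
= 101001011


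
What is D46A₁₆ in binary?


Each hex digit → 4 binary bits:
  D = 1101
  4 = 0100
  6 = 0110
  A = 1010
Concatenate: 1101 0100 0110 1010
= 1101010001101010


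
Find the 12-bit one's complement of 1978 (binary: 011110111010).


Original: 011110111010
Invert all bits:
  bit 0: 0 → 1
  bit 1: 1 → 0
  bit 2: 1 → 0
  bit 3: 1 → 0
  bit 4: 1 → 0
  bit 5: 0 → 1
  bit 6: 1 → 0
  bit 7: 1 → 0
  bit 8: 1 → 0
  bit 9: 0 → 1
  bit 10: 1 → 0
  bit 11: 0 → 1
= 100001000101


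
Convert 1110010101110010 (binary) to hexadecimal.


Group into 4-bit nibbles: 1110010101110010
  1110 = E
  0101 = 5
  0111 = 7
  0010 = 2
= 0xE572


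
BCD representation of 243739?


Each digit → 4-bit binary:
  2 → 0010
  4 → 0100
  3 → 0011
  7 → 0111
  3 → 0011
  9 → 1001
= 0010 0100 0011 0111 0011 1001


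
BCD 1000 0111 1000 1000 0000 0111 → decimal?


Each 4-bit group → digit:
  1000 → 8
  0111 → 7
  1000 → 8
  1000 → 8
  0000 → 0
  0111 → 7
= 878807


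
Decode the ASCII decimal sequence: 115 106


Codes (decimal): 115 106
Per-code ASCII lookup:
  115  (range 97-122: lowercase, 115 - 97 = 18) → 's'
  106  (range 97-122: lowercase, 106 - 97 = 9) → 'j'
= 'sj'


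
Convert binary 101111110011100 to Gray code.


Binary: 101111110011100
Gray code: G = B XOR (B >> 1)
B >> 1 = 010111111001110
101111110011100 XOR 010111111001110:
  1 XOR 0 = 1
  0 XOR 1 = 1
  1 XOR 0 = 1
  1 XOR 1 = 0
  1 XOR 1 = 0
  1 XOR 1 = 0
  1 XOR 1 = 0
  1 XOR 1 = 0
  0 XOR 1 = 1
  0 XOR 0 = 0
  1 XOR 0 = 1
  1 XOR 1 = 0
  1 XOR 1 = 0
  0 XOR 1 = 1
  0 XOR 0 = 0
= 111000001010010


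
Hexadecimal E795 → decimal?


Positional values:
Position 0: 5 × 16^0 = 5 × 1 = 5
Position 1: 9 × 16^1 = 9 × 16 = 144
Position 2: 7 × 16^2 = 7 × 256 = 1792
Position 3: E × 16^3 = 14 × 4096 = 57344
Sum = 5 + 144 + 1792 + 57344
= 59285


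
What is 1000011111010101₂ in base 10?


Positional values:
Bit 0: 1 × 2^0 = 1
Bit 2: 1 × 2^2 = 4
Bit 4: 1 × 2^4 = 16
Bit 6: 1 × 2^6 = 64
Bit 7: 1 × 2^7 = 128
Bit 8: 1 × 2^8 = 256
Bit 9: 1 × 2^9 = 512
Bit 10: 1 × 2^10 = 1024
Bit 15: 1 × 2^15 = 32768
Sum = 1 + 4 + 16 + 64 + 128 + 256 + 512 + 1024 + 32768
= 34773


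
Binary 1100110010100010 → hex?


Group into 4-bit nibbles: 1100110010100010
  1100 = C
  1100 = C
  1010 = A
  0010 = 2
= 0xCCA2


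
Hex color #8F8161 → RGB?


Hex: #8F8161
R = 8F₁₆ = 143
G = 81₁₆ = 129
B = 61₁₆ = 97
= RGB(143, 129, 97)


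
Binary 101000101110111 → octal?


Group into 3-bit groups: 101000101110111
  101 = 5
  000 = 0
  101 = 5
  110 = 6
  111 = 7
= 0o50567


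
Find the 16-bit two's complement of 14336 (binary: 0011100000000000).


Original: 0011100000000000
Step 1 - Invert all bits: 1100011111111111
Step 2 - Add 1: 1100011111111111 + 1
= 1100100000000000 (represents -14336)


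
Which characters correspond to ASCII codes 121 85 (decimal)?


Codes (decimal): 121 85
Per-code ASCII lookup:
  121  (range 97-122: lowercase, 121 - 97 = 24) → 'y'
  85  (range 65-90: uppercase, 85 - 65 = 20) → 'U'
= 'yU'


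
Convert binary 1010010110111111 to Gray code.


Binary: 1010010110111111
Gray code: G = B XOR (B >> 1)
B >> 1 = 0101001011011111
1010010110111111 XOR 0101001011011111:
  1 XOR 0 = 1
  0 XOR 1 = 1
  1 XOR 0 = 1
  0 XOR 1 = 1
  0 XOR 0 = 0
  1 XOR 0 = 1
  0 XOR 1 = 1
  1 XOR 0 = 1
  1 XOR 1 = 0
  0 XOR 1 = 1
  1 XOR 0 = 1
  1 XOR 1 = 0
  1 XOR 1 = 0
  1 XOR 1 = 0
  1 XOR 1 = 0
  1 XOR 1 = 0
= 1111011101100000


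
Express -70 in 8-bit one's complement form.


Original: 01000110
Invert all bits:
  bit 0: 0 → 1
  bit 1: 1 → 0
  bit 2: 0 → 1
  bit 3: 0 → 1
  bit 4: 0 → 1
  bit 5: 1 → 0
  bit 6: 1 → 0
  bit 7: 0 → 1
= 10111001


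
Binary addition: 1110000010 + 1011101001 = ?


Align and add column by column (LSB to MSB, carry propagating):
  01110000010
+ 01011101001
  -----------
  col 0: 0 + 1 + 0 (carry in) = 1 → bit 1, carry out 0
  col 1: 1 + 0 + 0 (carry in) = 1 → bit 1, carry out 0
  col 2: 0 + 0 + 0 (carry in) = 0 → bit 0, carry out 0
  col 3: 0 + 1 + 0 (carry in) = 1 → bit 1, carry out 0
  col 4: 0 + 0 + 0 (carry in) = 0 → bit 0, carry out 0
  col 5: 0 + 1 + 0 (carry in) = 1 → bit 1, carry out 0
  col 6: 0 + 1 + 0 (carry in) = 1 → bit 1, carry out 0
  col 7: 1 + 1 + 0 (carry in) = 2 → bit 0, carry out 1
  col 8: 1 + 0 + 1 (carry in) = 2 → bit 0, carry out 1
  col 9: 1 + 1 + 1 (carry in) = 3 → bit 1, carry out 1
  col 10: 0 + 0 + 1 (carry in) = 1 → bit 1, carry out 0
Reading bits MSB→LSB: 11001101011
Strip leading zeros: 11001101011
= 11001101011


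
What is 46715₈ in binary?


Each octal digit → 3 binary bits:
  4 = 100
  6 = 110
  7 = 111
  1 = 001
  5 = 101
Concatenate: 100 110 111 001 101
= 100110111001101


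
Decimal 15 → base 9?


Divide by 9 repeatedly:
15 ÷ 9 = 1 remainder 6
1 ÷ 9 = 0 remainder 1
Reading remainders bottom-up:
= 16


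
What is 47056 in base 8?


Divide by 8 repeatedly:
47056 ÷ 8 = 5882 remainder 0
5882 ÷ 8 = 735 remainder 2
735 ÷ 8 = 91 remainder 7
91 ÷ 8 = 11 remainder 3
11 ÷ 8 = 1 remainder 3
1 ÷ 8 = 0 remainder 1
Reading remainders bottom-up:
= 0o133720


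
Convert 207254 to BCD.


Each digit → 4-bit binary:
  2 → 0010
  0 → 0000
  7 → 0111
  2 → 0010
  5 → 0101
  4 → 0100
= 0010 0000 0111 0010 0101 0100


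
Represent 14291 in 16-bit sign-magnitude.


Sign bit: 0 (positive)
Magnitude: 14291 = 011011111010011
= 0011011111010011


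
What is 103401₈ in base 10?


Positional values:
Position 0: 1 × 8^0 = 1
Position 1: 0 × 8^1 = 0
Position 2: 4 × 8^2 = 256
Position 3: 3 × 8^3 = 1536
Position 4: 0 × 8^4 = 0
Position 5: 1 × 8^5 = 32768
Sum = 1 + 0 + 256 + 1536 + 0 + 32768
= 34561


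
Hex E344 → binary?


Each hex digit → 4 binary bits:
  E = 1110
  3 = 0011
  4 = 0100
  4 = 0100
Concatenate: 1110 0011 0100 0100
= 1110001101000100


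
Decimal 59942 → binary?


Divide by 2 repeatedly:
59942 ÷ 2 = 29971 remainder 0
29971 ÷ 2 = 14985 remainder 1
14985 ÷ 2 = 7492 remainder 1
7492 ÷ 2 = 3746 remainder 0
3746 ÷ 2 = 1873 remainder 0
1873 ÷ 2 = 936 remainder 1
936 ÷ 2 = 468 remainder 0
468 ÷ 2 = 234 remainder 0
234 ÷ 2 = 117 remainder 0
117 ÷ 2 = 58 remainder 1
58 ÷ 2 = 29 remainder 0
29 ÷ 2 = 14 remainder 1
14 ÷ 2 = 7 remainder 0
7 ÷ 2 = 3 remainder 1
3 ÷ 2 = 1 remainder 1
1 ÷ 2 = 0 remainder 1
Reading remainders bottom-up:
= 1110101000100110


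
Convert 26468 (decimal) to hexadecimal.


Divide by 16 repeatedly:
26468 ÷ 16 = 1654 remainder 4 (4)
1654 ÷ 16 = 103 remainder 6 (6)
103 ÷ 16 = 6 remainder 7 (7)
6 ÷ 16 = 0 remainder 6 (6)
Reading remainders bottom-up:
= 0x6764


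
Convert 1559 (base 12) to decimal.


Positional values (base 12):
  9 × 12^0 = 9 × 1 = 9
  5 × 12^1 = 5 × 12 = 60
  5 × 12^2 = 5 × 144 = 720
  1 × 12^3 = 1 × 1728 = 1728
Sum = 9 + 60 + 720 + 1728
= 2517


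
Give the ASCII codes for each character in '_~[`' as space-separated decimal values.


String: '_~[`'  (4 characters)
Per-character ASCII lookup:
  '_': special character: '_' = 95
  '~': special character: '~' = 126
  '[': special character: '[' = 91
  '`': special character: '`' = 96
= 95 126 91 96


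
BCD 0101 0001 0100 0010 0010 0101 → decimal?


Each 4-bit group → digit:
  0101 → 5
  0001 → 1
  0100 → 4
  0010 → 2
  0010 → 2
  0101 → 5
= 514225


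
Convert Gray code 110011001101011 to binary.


Gray code: 110011001101011
MSB stays the same: 1
Each subsequent bit = prev_binary XOR current_gray:
  B[1] = 1 XOR 1 = 0
  B[2] = 0 XOR 0 = 0
  B[3] = 0 XOR 0 = 0
  B[4] = 0 XOR 1 = 1
  B[5] = 1 XOR 1 = 0
  B[6] = 0 XOR 0 = 0
  B[7] = 0 XOR 0 = 0
  B[8] = 0 XOR 1 = 1
  B[9] = 1 XOR 1 = 0
  B[10] = 0 XOR 0 = 0
  B[11] = 0 XOR 1 = 1
  B[12] = 1 XOR 0 = 1
  B[13] = 1 XOR 1 = 0
  B[14] = 0 XOR 1 = 1
= 100010001001101 (17485 decimal)


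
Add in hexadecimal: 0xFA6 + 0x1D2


Align and add column by column (LSB to MSB, each column mod 16 with carry):
  0FA6
+ 01D2
  ----
  col 0: 6(6) + 2(2) + 0 (carry in) = 8 → 8(8), carry out 0
  col 1: A(10) + D(13) + 0 (carry in) = 23 → 7(7), carry out 1
  col 2: F(15) + 1(1) + 1 (carry in) = 17 → 1(1), carry out 1
  col 3: 0(0) + 0(0) + 1 (carry in) = 1 → 1(1), carry out 0
Reading digits MSB→LSB: 1178
Strip leading zeros: 1178
= 0x1178


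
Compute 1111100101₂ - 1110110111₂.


Align and subtract column by column (LSB to MSB, borrowing when needed):
  1111100101
- 1110110111
  ----------
  col 0: (1 - 0 borrow-in) - 1 → 1 - 1 = 0, borrow out 0
  col 1: (0 - 0 borrow-in) - 1 → borrow from next column: (0+2) - 1 = 1, borrow out 1
  col 2: (1 - 1 borrow-in) - 1 → borrow from next column: (0+2) - 1 = 1, borrow out 1
  col 3: (0 - 1 borrow-in) - 0 → borrow from next column: (-1+2) - 0 = 1, borrow out 1
  col 4: (0 - 1 borrow-in) - 1 → borrow from next column: (-1+2) - 1 = 0, borrow out 1
  col 5: (1 - 1 borrow-in) - 1 → borrow from next column: (0+2) - 1 = 1, borrow out 1
  col 6: (1 - 1 borrow-in) - 0 → 0 - 0 = 0, borrow out 0
  col 7: (1 - 0 borrow-in) - 1 → 1 - 1 = 0, borrow out 0
  col 8: (1 - 0 borrow-in) - 1 → 1 - 1 = 0, borrow out 0
  col 9: (1 - 0 borrow-in) - 1 → 1 - 1 = 0, borrow out 0
Reading bits MSB→LSB: 0000101110
Strip leading zeros: 101110
= 101110


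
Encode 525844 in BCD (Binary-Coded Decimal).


Each digit → 4-bit binary:
  5 → 0101
  2 → 0010
  5 → 0101
  8 → 1000
  4 → 0100
  4 → 0100
= 0101 0010 0101 1000 0100 0100


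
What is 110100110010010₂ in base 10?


Positional values:
Bit 1: 1 × 2^1 = 2
Bit 4: 1 × 2^4 = 16
Bit 7: 1 × 2^7 = 128
Bit 8: 1 × 2^8 = 256
Bit 11: 1 × 2^11 = 2048
Bit 13: 1 × 2^13 = 8192
Bit 14: 1 × 2^14 = 16384
Sum = 2 + 16 + 128 + 256 + 2048 + 8192 + 16384
= 27026


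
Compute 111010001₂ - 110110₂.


Align and subtract column by column (LSB to MSB, borrowing when needed):
  111010001
- 000110110
  ---------
  col 0: (1 - 0 borrow-in) - 0 → 1 - 0 = 1, borrow out 0
  col 1: (0 - 0 borrow-in) - 1 → borrow from next column: (0+2) - 1 = 1, borrow out 1
  col 2: (0 - 1 borrow-in) - 1 → borrow from next column: (-1+2) - 1 = 0, borrow out 1
  col 3: (0 - 1 borrow-in) - 0 → borrow from next column: (-1+2) - 0 = 1, borrow out 1
  col 4: (1 - 1 borrow-in) - 1 → borrow from next column: (0+2) - 1 = 1, borrow out 1
  col 5: (0 - 1 borrow-in) - 1 → borrow from next column: (-1+2) - 1 = 0, borrow out 1
  col 6: (1 - 1 borrow-in) - 0 → 0 - 0 = 0, borrow out 0
  col 7: (1 - 0 borrow-in) - 0 → 1 - 0 = 1, borrow out 0
  col 8: (1 - 0 borrow-in) - 0 → 1 - 0 = 1, borrow out 0
Reading bits MSB→LSB: 110011011
Strip leading zeros: 110011011
= 110011011


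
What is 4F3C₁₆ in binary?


Each hex digit → 4 binary bits:
  4 = 0100
  F = 1111
  3 = 0011
  C = 1100
Concatenate: 0100 1111 0011 1100
= 0100111100111100


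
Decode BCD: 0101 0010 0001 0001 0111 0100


Each 4-bit group → digit:
  0101 → 5
  0010 → 2
  0001 → 1
  0001 → 1
  0111 → 7
  0100 → 4
= 521174


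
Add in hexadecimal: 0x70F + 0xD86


Align and add column by column (LSB to MSB, each column mod 16 with carry):
  070F
+ 0D86
  ----
  col 0: F(15) + 6(6) + 0 (carry in) = 21 → 5(5), carry out 1
  col 1: 0(0) + 8(8) + 1 (carry in) = 9 → 9(9), carry out 0
  col 2: 7(7) + D(13) + 0 (carry in) = 20 → 4(4), carry out 1
  col 3: 0(0) + 0(0) + 1 (carry in) = 1 → 1(1), carry out 0
Reading digits MSB→LSB: 1495
Strip leading zeros: 1495
= 0x1495


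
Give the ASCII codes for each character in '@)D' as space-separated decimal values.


String: '@)D'  (3 characters)
Per-character ASCII lookup:
  '@': special character: '@' = 64
  ')': special character: ')' = 41
  'D': uppercase starts at 65: 'D' = 65 + 3 = 68
= 64 41 68


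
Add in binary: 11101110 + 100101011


Align and add column by column (LSB to MSB, carry propagating):
  0011101110
+ 0100101011
  ----------
  col 0: 0 + 1 + 0 (carry in) = 1 → bit 1, carry out 0
  col 1: 1 + 1 + 0 (carry in) = 2 → bit 0, carry out 1
  col 2: 1 + 0 + 1 (carry in) = 2 → bit 0, carry out 1
  col 3: 1 + 1 + 1 (carry in) = 3 → bit 1, carry out 1
  col 4: 0 + 0 + 1 (carry in) = 1 → bit 1, carry out 0
  col 5: 1 + 1 + 0 (carry in) = 2 → bit 0, carry out 1
  col 6: 1 + 0 + 1 (carry in) = 2 → bit 0, carry out 1
  col 7: 1 + 0 + 1 (carry in) = 2 → bit 0, carry out 1
  col 8: 0 + 1 + 1 (carry in) = 2 → bit 0, carry out 1
  col 9: 0 + 0 + 1 (carry in) = 1 → bit 1, carry out 0
Reading bits MSB→LSB: 1000011001
Strip leading zeros: 1000011001
= 1000011001


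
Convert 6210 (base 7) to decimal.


Positional values (base 7):
  0 × 7^0 = 0 × 1 = 0
  1 × 7^1 = 1 × 7 = 7
  2 × 7^2 = 2 × 49 = 98
  6 × 7^3 = 6 × 343 = 2058
Sum = 0 + 7 + 98 + 2058
= 2163


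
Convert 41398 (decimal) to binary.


Divide by 2 repeatedly:
41398 ÷ 2 = 20699 remainder 0
20699 ÷ 2 = 10349 remainder 1
10349 ÷ 2 = 5174 remainder 1
5174 ÷ 2 = 2587 remainder 0
2587 ÷ 2 = 1293 remainder 1
1293 ÷ 2 = 646 remainder 1
646 ÷ 2 = 323 remainder 0
323 ÷ 2 = 161 remainder 1
161 ÷ 2 = 80 remainder 1
80 ÷ 2 = 40 remainder 0
40 ÷ 2 = 20 remainder 0
20 ÷ 2 = 10 remainder 0
10 ÷ 2 = 5 remainder 0
5 ÷ 2 = 2 remainder 1
2 ÷ 2 = 1 remainder 0
1 ÷ 2 = 0 remainder 1
Reading remainders bottom-up:
= 1010000110110110


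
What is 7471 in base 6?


Divide by 6 repeatedly:
7471 ÷ 6 = 1245 remainder 1
1245 ÷ 6 = 207 remainder 3
207 ÷ 6 = 34 remainder 3
34 ÷ 6 = 5 remainder 4
5 ÷ 6 = 0 remainder 5
Reading remainders bottom-up:
= 54331


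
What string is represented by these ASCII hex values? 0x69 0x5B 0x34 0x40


Codes (hex): 0x69 0x5B 0x34 0x40
Per-code ASCII lookup:
  0x69 = 105  (range 97-122: lowercase, 105 - 97 = 8) → 'i'
  0x5B = 91  (special character) → '['
  0x34 = 52  (range 48-57: digits, 52 - 48 = 4) → '4'
  0x40 = 64  (special character) → '@'
= 'i[4@'


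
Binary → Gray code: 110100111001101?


Binary: 110100111001101
Gray code: G = B XOR (B >> 1)
B >> 1 = 011010011100110
110100111001101 XOR 011010011100110:
  1 XOR 0 = 1
  1 XOR 1 = 0
  0 XOR 1 = 1
  1 XOR 0 = 1
  0 XOR 1 = 1
  0 XOR 0 = 0
  1 XOR 0 = 1
  1 XOR 1 = 0
  1 XOR 1 = 0
  0 XOR 1 = 1
  0 XOR 0 = 0
  1 XOR 0 = 1
  1 XOR 1 = 0
  0 XOR 1 = 1
  1 XOR 0 = 1
= 101110100101011


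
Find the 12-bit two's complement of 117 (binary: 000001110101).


Original: 000001110101
Step 1 - Invert all bits: 111110001010
Step 2 - Add 1: 111110001010 + 1
= 111110001011 (represents -117)


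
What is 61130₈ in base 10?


Positional values:
Position 0: 0 × 8^0 = 0
Position 1: 3 × 8^1 = 24
Position 2: 1 × 8^2 = 64
Position 3: 1 × 8^3 = 512
Position 4: 6 × 8^4 = 24576
Sum = 0 + 24 + 64 + 512 + 24576
= 25176


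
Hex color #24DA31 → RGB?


Hex: #24DA31
R = 24₁₆ = 36
G = DA₁₆ = 218
B = 31₁₆ = 49
= RGB(36, 218, 49)


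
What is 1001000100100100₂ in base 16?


Group into 4-bit nibbles: 1001000100100100
  1001 = 9
  0001 = 1
  0010 = 2
  0100 = 4
= 0x9124


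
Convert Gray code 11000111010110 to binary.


Gray code: 11000111010110
MSB stays the same: 1
Each subsequent bit = prev_binary XOR current_gray:
  B[1] = 1 XOR 1 = 0
  B[2] = 0 XOR 0 = 0
  B[3] = 0 XOR 0 = 0
  B[4] = 0 XOR 0 = 0
  B[5] = 0 XOR 1 = 1
  B[6] = 1 XOR 1 = 0
  B[7] = 0 XOR 1 = 1
  B[8] = 1 XOR 0 = 1
  B[9] = 1 XOR 1 = 0
  B[10] = 0 XOR 0 = 0
  B[11] = 0 XOR 1 = 1
  B[12] = 1 XOR 1 = 0
  B[13] = 0 XOR 0 = 0
= 10000101100100 (8548 decimal)


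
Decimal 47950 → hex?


Divide by 16 repeatedly:
47950 ÷ 16 = 2996 remainder 14 (E)
2996 ÷ 16 = 187 remainder 4 (4)
187 ÷ 16 = 11 remainder 11 (B)
11 ÷ 16 = 0 remainder 11 (B)
Reading remainders bottom-up:
= 0xBB4E


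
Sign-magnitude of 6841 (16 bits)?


Sign bit: 0 (positive)
Magnitude: 6841 = 001101010111001
= 0001101010111001


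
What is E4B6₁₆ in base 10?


Positional values:
Position 0: 6 × 16^0 = 6 × 1 = 6
Position 1: B × 16^1 = 11 × 16 = 176
Position 2: 4 × 16^2 = 4 × 256 = 1024
Position 3: E × 16^3 = 14 × 4096 = 57344
Sum = 6 + 176 + 1024 + 57344
= 58550


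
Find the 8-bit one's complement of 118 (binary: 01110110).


Original: 01110110
Invert all bits:
  bit 0: 0 → 1
  bit 1: 1 → 0
  bit 2: 1 → 0
  bit 3: 1 → 0
  bit 4: 0 → 1
  bit 5: 1 → 0
  bit 6: 1 → 0
  bit 7: 0 → 1
= 10001001


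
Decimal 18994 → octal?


Divide by 8 repeatedly:
18994 ÷ 8 = 2374 remainder 2
2374 ÷ 8 = 296 remainder 6
296 ÷ 8 = 37 remainder 0
37 ÷ 8 = 4 remainder 5
4 ÷ 8 = 0 remainder 4
Reading remainders bottom-up:
= 0o45062


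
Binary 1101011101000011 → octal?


Group into 3-bit groups: 001101011101000011
  001 = 1
  101 = 5
  011 = 3
  101 = 5
  000 = 0
  011 = 3
= 0o153503


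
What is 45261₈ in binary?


Each octal digit → 3 binary bits:
  4 = 100
  5 = 101
  2 = 010
  6 = 110
  1 = 001
Concatenate: 100 101 010 110 001
= 100101010110001


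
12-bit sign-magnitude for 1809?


Sign bit: 0 (positive)
Magnitude: 1809 = 11100010001
= 011100010001


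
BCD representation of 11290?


Each digit → 4-bit binary:
  1 → 0001
  1 → 0001
  2 → 0010
  9 → 1001
  0 → 0000
= 0001 0001 0010 1001 0000


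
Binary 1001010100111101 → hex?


Group into 4-bit nibbles: 1001010100111101
  1001 = 9
  0101 = 5
  0011 = 3
  1101 = D
= 0x953D


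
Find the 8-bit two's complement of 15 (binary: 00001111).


Original: 00001111
Step 1 - Invert all bits: 11110000
Step 2 - Add 1: 11110000 + 1
= 11110001 (represents -15)


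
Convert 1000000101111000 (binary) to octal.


Group into 3-bit groups: 001000000101111000
  001 = 1
  000 = 0
  000 = 0
  101 = 5
  111 = 7
  000 = 0
= 0o100570


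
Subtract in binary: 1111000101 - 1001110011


Align and subtract column by column (LSB to MSB, borrowing when needed):
  1111000101
- 1001110011
  ----------
  col 0: (1 - 0 borrow-in) - 1 → 1 - 1 = 0, borrow out 0
  col 1: (0 - 0 borrow-in) - 1 → borrow from next column: (0+2) - 1 = 1, borrow out 1
  col 2: (1 - 1 borrow-in) - 0 → 0 - 0 = 0, borrow out 0
  col 3: (0 - 0 borrow-in) - 0 → 0 - 0 = 0, borrow out 0
  col 4: (0 - 0 borrow-in) - 1 → borrow from next column: (0+2) - 1 = 1, borrow out 1
  col 5: (0 - 1 borrow-in) - 1 → borrow from next column: (-1+2) - 1 = 0, borrow out 1
  col 6: (1 - 1 borrow-in) - 1 → borrow from next column: (0+2) - 1 = 1, borrow out 1
  col 7: (1 - 1 borrow-in) - 0 → 0 - 0 = 0, borrow out 0
  col 8: (1 - 0 borrow-in) - 0 → 1 - 0 = 1, borrow out 0
  col 9: (1 - 0 borrow-in) - 1 → 1 - 1 = 0, borrow out 0
Reading bits MSB→LSB: 0101010010
Strip leading zeros: 101010010
= 101010010


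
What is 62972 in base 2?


Divide by 2 repeatedly:
62972 ÷ 2 = 31486 remainder 0
31486 ÷ 2 = 15743 remainder 0
15743 ÷ 2 = 7871 remainder 1
7871 ÷ 2 = 3935 remainder 1
3935 ÷ 2 = 1967 remainder 1
1967 ÷ 2 = 983 remainder 1
983 ÷ 2 = 491 remainder 1
491 ÷ 2 = 245 remainder 1
245 ÷ 2 = 122 remainder 1
122 ÷ 2 = 61 remainder 0
61 ÷ 2 = 30 remainder 1
30 ÷ 2 = 15 remainder 0
15 ÷ 2 = 7 remainder 1
7 ÷ 2 = 3 remainder 1
3 ÷ 2 = 1 remainder 1
1 ÷ 2 = 0 remainder 1
Reading remainders bottom-up:
= 1111010111111100


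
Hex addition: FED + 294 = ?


Align and add column by column (LSB to MSB, each column mod 16 with carry):
  0FED
+ 0294
  ----
  col 0: D(13) + 4(4) + 0 (carry in) = 17 → 1(1), carry out 1
  col 1: E(14) + 9(9) + 1 (carry in) = 24 → 8(8), carry out 1
  col 2: F(15) + 2(2) + 1 (carry in) = 18 → 2(2), carry out 1
  col 3: 0(0) + 0(0) + 1 (carry in) = 1 → 1(1), carry out 0
Reading digits MSB→LSB: 1281
Strip leading zeros: 1281
= 0x1281


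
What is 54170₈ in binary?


Each octal digit → 3 binary bits:
  5 = 101
  4 = 100
  1 = 001
  7 = 111
  0 = 000
Concatenate: 101 100 001 111 000
= 101100001111000


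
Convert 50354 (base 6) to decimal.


Positional values (base 6):
  4 × 6^0 = 4 × 1 = 4
  5 × 6^1 = 5 × 6 = 30
  3 × 6^2 = 3 × 36 = 108
  0 × 6^3 = 0 × 216 = 0
  5 × 6^4 = 5 × 1296 = 6480
Sum = 4 + 30 + 108 + 0 + 6480
= 6622


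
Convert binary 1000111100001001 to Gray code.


Binary: 1000111100001001
Gray code: G = B XOR (B >> 1)
B >> 1 = 0100011110000100
1000111100001001 XOR 0100011110000100:
  1 XOR 0 = 1
  0 XOR 1 = 1
  0 XOR 0 = 0
  0 XOR 0 = 0
  1 XOR 0 = 1
  1 XOR 1 = 0
  1 XOR 1 = 0
  1 XOR 1 = 0
  0 XOR 1 = 1
  0 XOR 0 = 0
  0 XOR 0 = 0
  0 XOR 0 = 0
  1 XOR 0 = 1
  0 XOR 1 = 1
  0 XOR 0 = 0
  1 XOR 0 = 1
= 1100100010001101


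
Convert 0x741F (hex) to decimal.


Positional values:
Position 0: F × 16^0 = 15 × 1 = 15
Position 1: 1 × 16^1 = 1 × 16 = 16
Position 2: 4 × 16^2 = 4 × 256 = 1024
Position 3: 7 × 16^3 = 7 × 4096 = 28672
Sum = 15 + 16 + 1024 + 28672
= 29727


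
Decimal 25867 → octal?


Divide by 8 repeatedly:
25867 ÷ 8 = 3233 remainder 3
3233 ÷ 8 = 404 remainder 1
404 ÷ 8 = 50 remainder 4
50 ÷ 8 = 6 remainder 2
6 ÷ 8 = 0 remainder 6
Reading remainders bottom-up:
= 0o62413


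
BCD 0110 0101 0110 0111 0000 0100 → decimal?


Each 4-bit group → digit:
  0110 → 6
  0101 → 5
  0110 → 6
  0111 → 7
  0000 → 0
  0100 → 4
= 656704


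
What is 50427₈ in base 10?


Positional values:
Position 0: 7 × 8^0 = 7
Position 1: 2 × 8^1 = 16
Position 2: 4 × 8^2 = 256
Position 3: 0 × 8^3 = 0
Position 4: 5 × 8^4 = 20480
Sum = 7 + 16 + 256 + 0 + 20480
= 20759


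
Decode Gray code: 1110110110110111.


Gray code: 1110110110110111
MSB stays the same: 1
Each subsequent bit = prev_binary XOR current_gray:
  B[1] = 1 XOR 1 = 0
  B[2] = 0 XOR 1 = 1
  B[3] = 1 XOR 0 = 1
  B[4] = 1 XOR 1 = 0
  B[5] = 0 XOR 1 = 1
  B[6] = 1 XOR 0 = 1
  B[7] = 1 XOR 1 = 0
  B[8] = 0 XOR 1 = 1
  B[9] = 1 XOR 0 = 1
  B[10] = 1 XOR 1 = 0
  B[11] = 0 XOR 1 = 1
  B[12] = 1 XOR 0 = 1
  B[13] = 1 XOR 1 = 0
  B[14] = 0 XOR 1 = 1
  B[15] = 1 XOR 1 = 0
= 1011011011011010 (46810 decimal)


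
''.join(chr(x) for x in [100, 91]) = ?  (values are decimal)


Codes (decimal): 100 91
Per-code ASCII lookup:
  100  (range 97-122: lowercase, 100 - 97 = 3) → 'd'
  91  (special character) → '['
= 'd['


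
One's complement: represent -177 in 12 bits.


Original: 000010110001
Invert all bits:
  bit 0: 0 → 1
  bit 1: 0 → 1
  bit 2: 0 → 1
  bit 3: 0 → 1
  bit 4: 1 → 0
  bit 5: 0 → 1
  bit 6: 1 → 0
  bit 7: 1 → 0
  bit 8: 0 → 1
  bit 9: 0 → 1
  bit 10: 0 → 1
  bit 11: 1 → 0
= 111101001110


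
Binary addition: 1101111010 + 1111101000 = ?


Align and add column by column (LSB to MSB, carry propagating):
  01101111010
+ 01111101000
  -----------
  col 0: 0 + 0 + 0 (carry in) = 0 → bit 0, carry out 0
  col 1: 1 + 0 + 0 (carry in) = 1 → bit 1, carry out 0
  col 2: 0 + 0 + 0 (carry in) = 0 → bit 0, carry out 0
  col 3: 1 + 1 + 0 (carry in) = 2 → bit 0, carry out 1
  col 4: 1 + 0 + 1 (carry in) = 2 → bit 0, carry out 1
  col 5: 1 + 1 + 1 (carry in) = 3 → bit 1, carry out 1
  col 6: 1 + 1 + 1 (carry in) = 3 → bit 1, carry out 1
  col 7: 0 + 1 + 1 (carry in) = 2 → bit 0, carry out 1
  col 8: 1 + 1 + 1 (carry in) = 3 → bit 1, carry out 1
  col 9: 1 + 1 + 1 (carry in) = 3 → bit 1, carry out 1
  col 10: 0 + 0 + 1 (carry in) = 1 → bit 1, carry out 0
Reading bits MSB→LSB: 11101100010
Strip leading zeros: 11101100010
= 11101100010


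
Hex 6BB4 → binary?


Each hex digit → 4 binary bits:
  6 = 0110
  B = 1011
  B = 1011
  4 = 0100
Concatenate: 0110 1011 1011 0100
= 0110101110110100


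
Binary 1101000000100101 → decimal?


Positional values:
Bit 0: 1 × 2^0 = 1
Bit 2: 1 × 2^2 = 4
Bit 5: 1 × 2^5 = 32
Bit 12: 1 × 2^12 = 4096
Bit 14: 1 × 2^14 = 16384
Bit 15: 1 × 2^15 = 32768
Sum = 1 + 4 + 32 + 4096 + 16384 + 32768
= 53285


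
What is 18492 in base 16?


Divide by 16 repeatedly:
18492 ÷ 16 = 1155 remainder 12 (C)
1155 ÷ 16 = 72 remainder 3 (3)
72 ÷ 16 = 4 remainder 8 (8)
4 ÷ 16 = 0 remainder 4 (4)
Reading remainders bottom-up:
= 0x483C


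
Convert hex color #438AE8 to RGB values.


Hex: #438AE8
R = 43₁₆ = 67
G = 8A₁₆ = 138
B = E8₁₆ = 232
= RGB(67, 138, 232)


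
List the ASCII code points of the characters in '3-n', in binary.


String: '3-n'  (3 characters)
Per-character ASCII lookup:
  '3': digits start at 48: '3' = 48 + 3 = 51 → 110011
  '-': special character: '-' = 45 → 101101
  'n': lowercase starts at 97: 'n' = 97 + 13 = 110 → 1101110
= 110011 101101 1101110


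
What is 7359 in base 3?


Divide by 3 repeatedly:
7359 ÷ 3 = 2453 remainder 0
2453 ÷ 3 = 817 remainder 2
817 ÷ 3 = 272 remainder 1
272 ÷ 3 = 90 remainder 2
90 ÷ 3 = 30 remainder 0
30 ÷ 3 = 10 remainder 0
10 ÷ 3 = 3 remainder 1
3 ÷ 3 = 1 remainder 0
1 ÷ 3 = 0 remainder 1
Reading remainders bottom-up:
= 101002120


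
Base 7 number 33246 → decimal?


Positional values (base 7):
  6 × 7^0 = 6 × 1 = 6
  4 × 7^1 = 4 × 7 = 28
  2 × 7^2 = 2 × 49 = 98
  3 × 7^3 = 3 × 343 = 1029
  3 × 7^4 = 3 × 2401 = 7203
Sum = 6 + 28 + 98 + 1029 + 7203
= 8364


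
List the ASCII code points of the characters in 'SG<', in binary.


String: 'SG<'  (3 characters)
Per-character ASCII lookup:
  'S': uppercase starts at 65: 'S' = 65 + 18 = 83 → 1010011
  'G': uppercase starts at 65: 'G' = 65 + 6 = 71 → 1000111
  '<': special character: '<' = 60 → 111100
= 1010011 1000111 111100


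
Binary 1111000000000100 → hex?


Group into 4-bit nibbles: 1111000000000100
  1111 = F
  0000 = 0
  0000 = 0
  0100 = 4
= 0xF004


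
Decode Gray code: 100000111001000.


Gray code: 100000111001000
MSB stays the same: 1
Each subsequent bit = prev_binary XOR current_gray:
  B[1] = 1 XOR 0 = 1
  B[2] = 1 XOR 0 = 1
  B[3] = 1 XOR 0 = 1
  B[4] = 1 XOR 0 = 1
  B[5] = 1 XOR 0 = 1
  B[6] = 1 XOR 1 = 0
  B[7] = 0 XOR 1 = 1
  B[8] = 1 XOR 1 = 0
  B[9] = 0 XOR 0 = 0
  B[10] = 0 XOR 0 = 0
  B[11] = 0 XOR 1 = 1
  B[12] = 1 XOR 0 = 1
  B[13] = 1 XOR 0 = 1
  B[14] = 1 XOR 0 = 1
= 111111010001111 (32399 decimal)


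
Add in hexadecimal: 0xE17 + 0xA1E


Align and add column by column (LSB to MSB, each column mod 16 with carry):
  0E17
+ 0A1E
  ----
  col 0: 7(7) + E(14) + 0 (carry in) = 21 → 5(5), carry out 1
  col 1: 1(1) + 1(1) + 1 (carry in) = 3 → 3(3), carry out 0
  col 2: E(14) + A(10) + 0 (carry in) = 24 → 8(8), carry out 1
  col 3: 0(0) + 0(0) + 1 (carry in) = 1 → 1(1), carry out 0
Reading digits MSB→LSB: 1835
Strip leading zeros: 1835
= 0x1835


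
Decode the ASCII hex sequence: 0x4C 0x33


Codes (hex): 0x4C 0x33
Per-code ASCII lookup:
  0x4C = 76  (range 65-90: uppercase, 76 - 65 = 11) → 'L'
  0x33 = 51  (range 48-57: digits, 51 - 48 = 3) → '3'
= 'L3'


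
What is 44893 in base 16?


Divide by 16 repeatedly:
44893 ÷ 16 = 2805 remainder 13 (D)
2805 ÷ 16 = 175 remainder 5 (5)
175 ÷ 16 = 10 remainder 15 (F)
10 ÷ 16 = 0 remainder 10 (A)
Reading remainders bottom-up:
= 0xAF5D


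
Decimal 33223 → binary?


Divide by 2 repeatedly:
33223 ÷ 2 = 16611 remainder 1
16611 ÷ 2 = 8305 remainder 1
8305 ÷ 2 = 4152 remainder 1
4152 ÷ 2 = 2076 remainder 0
2076 ÷ 2 = 1038 remainder 0
1038 ÷ 2 = 519 remainder 0
519 ÷ 2 = 259 remainder 1
259 ÷ 2 = 129 remainder 1
129 ÷ 2 = 64 remainder 1
64 ÷ 2 = 32 remainder 0
32 ÷ 2 = 16 remainder 0
16 ÷ 2 = 8 remainder 0
8 ÷ 2 = 4 remainder 0
4 ÷ 2 = 2 remainder 0
2 ÷ 2 = 1 remainder 0
1 ÷ 2 = 0 remainder 1
Reading remainders bottom-up:
= 1000000111000111


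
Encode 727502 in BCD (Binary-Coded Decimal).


Each digit → 4-bit binary:
  7 → 0111
  2 → 0010
  7 → 0111
  5 → 0101
  0 → 0000
  2 → 0010
= 0111 0010 0111 0101 0000 0010


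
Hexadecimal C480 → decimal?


Positional values:
Position 0: 0 × 16^0 = 0 × 1 = 0
Position 1: 8 × 16^1 = 8 × 16 = 128
Position 2: 4 × 16^2 = 4 × 256 = 1024
Position 3: C × 16^3 = 12 × 4096 = 49152
Sum = 0 + 128 + 1024 + 49152
= 50304


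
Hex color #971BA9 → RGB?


Hex: #971BA9
R = 97₁₆ = 151
G = 1B₁₆ = 27
B = A9₁₆ = 169
= RGB(151, 27, 169)


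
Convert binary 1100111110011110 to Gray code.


Binary: 1100111110011110
Gray code: G = B XOR (B >> 1)
B >> 1 = 0110011111001111
1100111110011110 XOR 0110011111001111:
  1 XOR 0 = 1
  1 XOR 1 = 0
  0 XOR 1 = 1
  0 XOR 0 = 0
  1 XOR 0 = 1
  1 XOR 1 = 0
  1 XOR 1 = 0
  1 XOR 1 = 0
  1 XOR 1 = 0
  0 XOR 1 = 1
  0 XOR 0 = 0
  1 XOR 0 = 1
  1 XOR 1 = 0
  1 XOR 1 = 0
  1 XOR 1 = 0
  0 XOR 1 = 1
= 1010100001010001


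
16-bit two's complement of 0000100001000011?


Original: 0000100001000011
Step 1 - Invert all bits: 1111011110111100
Step 2 - Add 1: 1111011110111100 + 1
= 1111011110111101 (represents -2115)


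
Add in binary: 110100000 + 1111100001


Align and add column by column (LSB to MSB, carry propagating):
  00110100000
+ 01111100001
  -----------
  col 0: 0 + 1 + 0 (carry in) = 1 → bit 1, carry out 0
  col 1: 0 + 0 + 0 (carry in) = 0 → bit 0, carry out 0
  col 2: 0 + 0 + 0 (carry in) = 0 → bit 0, carry out 0
  col 3: 0 + 0 + 0 (carry in) = 0 → bit 0, carry out 0
  col 4: 0 + 0 + 0 (carry in) = 0 → bit 0, carry out 0
  col 5: 1 + 1 + 0 (carry in) = 2 → bit 0, carry out 1
  col 6: 0 + 1 + 1 (carry in) = 2 → bit 0, carry out 1
  col 7: 1 + 1 + 1 (carry in) = 3 → bit 1, carry out 1
  col 8: 1 + 1 + 1 (carry in) = 3 → bit 1, carry out 1
  col 9: 0 + 1 + 1 (carry in) = 2 → bit 0, carry out 1
  col 10: 0 + 0 + 1 (carry in) = 1 → bit 1, carry out 0
Reading bits MSB→LSB: 10110000001
Strip leading zeros: 10110000001
= 10110000001


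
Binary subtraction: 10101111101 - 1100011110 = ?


Align and subtract column by column (LSB to MSB, borrowing when needed):
  10101111101
- 01100011110
  -----------
  col 0: (1 - 0 borrow-in) - 0 → 1 - 0 = 1, borrow out 0
  col 1: (0 - 0 borrow-in) - 1 → borrow from next column: (0+2) - 1 = 1, borrow out 1
  col 2: (1 - 1 borrow-in) - 1 → borrow from next column: (0+2) - 1 = 1, borrow out 1
  col 3: (1 - 1 borrow-in) - 1 → borrow from next column: (0+2) - 1 = 1, borrow out 1
  col 4: (1 - 1 borrow-in) - 1 → borrow from next column: (0+2) - 1 = 1, borrow out 1
  col 5: (1 - 1 borrow-in) - 0 → 0 - 0 = 0, borrow out 0
  col 6: (1 - 0 borrow-in) - 0 → 1 - 0 = 1, borrow out 0
  col 7: (0 - 0 borrow-in) - 0 → 0 - 0 = 0, borrow out 0
  col 8: (1 - 0 borrow-in) - 1 → 1 - 1 = 0, borrow out 0
  col 9: (0 - 0 borrow-in) - 1 → borrow from next column: (0+2) - 1 = 1, borrow out 1
  col 10: (1 - 1 borrow-in) - 0 → 0 - 0 = 0, borrow out 0
Reading bits MSB→LSB: 01001011111
Strip leading zeros: 1001011111
= 1001011111


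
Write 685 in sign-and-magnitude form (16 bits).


Sign bit: 0 (positive)
Magnitude: 685 = 000001010101101
= 0000001010101101


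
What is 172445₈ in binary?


Each octal digit → 3 binary bits:
  1 = 001
  7 = 111
  2 = 010
  4 = 100
  4 = 100
  5 = 101
Concatenate: 001 111 010 100 100 101
= 001111010100100101


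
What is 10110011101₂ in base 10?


Positional values:
Bit 0: 1 × 2^0 = 1
Bit 2: 1 × 2^2 = 4
Bit 3: 1 × 2^3 = 8
Bit 4: 1 × 2^4 = 16
Bit 7: 1 × 2^7 = 128
Bit 8: 1 × 2^8 = 256
Bit 10: 1 × 2^10 = 1024
Sum = 1 + 4 + 8 + 16 + 128 + 256 + 1024
= 1437


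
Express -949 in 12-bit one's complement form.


Original: 001110110101
Invert all bits:
  bit 0: 0 → 1
  bit 1: 0 → 1
  bit 2: 1 → 0
  bit 3: 1 → 0
  bit 4: 1 → 0
  bit 5: 0 → 1
  bit 6: 1 → 0
  bit 7: 1 → 0
  bit 8: 0 → 1
  bit 9: 1 → 0
  bit 10: 0 → 1
  bit 11: 1 → 0
= 110001001010
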